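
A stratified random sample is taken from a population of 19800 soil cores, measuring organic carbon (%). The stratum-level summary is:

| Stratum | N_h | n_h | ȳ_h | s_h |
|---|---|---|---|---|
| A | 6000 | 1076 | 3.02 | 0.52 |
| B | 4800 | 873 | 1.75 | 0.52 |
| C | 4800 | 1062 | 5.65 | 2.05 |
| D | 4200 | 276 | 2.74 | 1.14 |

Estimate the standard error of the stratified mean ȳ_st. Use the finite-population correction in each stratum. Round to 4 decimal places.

V̂(ȳ_st) = Σ W_h² (1 − n_h/N_h) s_h²/n_h, with W_h = N_h/N and N = 19800:
  stratum A: (6000/19800)²·(1 − 1076/6000)·0.52²/1076 = 1.8938e-05
  stratum B: (4800/19800)²·(1 − 873/4800)·0.52²/873 = 1.48924e-05
  stratum C: (4800/19800)²·(1 − 1062/4800)·2.05²/1062 = 0.000181106
  stratum D: (4200/19800)²·(1 − 276/4200)·1.14²/276 = 0.000197947
V̂(ȳ_st) = 0.000412883
SE(ȳ_st) = √0.000412883 = 0.0203195

SE(ȳ_st) ≈ 0.0203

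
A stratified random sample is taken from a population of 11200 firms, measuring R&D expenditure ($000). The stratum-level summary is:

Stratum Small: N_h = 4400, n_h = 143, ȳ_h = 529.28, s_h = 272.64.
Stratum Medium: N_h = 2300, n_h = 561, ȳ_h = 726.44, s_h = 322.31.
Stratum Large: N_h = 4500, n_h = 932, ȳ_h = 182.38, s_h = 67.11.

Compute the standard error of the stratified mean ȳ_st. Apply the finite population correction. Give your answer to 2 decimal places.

V̂(ȳ_st) = Σ W_h² (1 − n_h/N_h) s_h²/n_h, with W_h = N_h/N and N = 11200:
  stratum Small: (4400/11200)²·(1 − 143/4400)·272.64²/143 = 77.6182
  stratum Medium: (2300/11200)²·(1 − 561/2300)·322.31²/561 = 5.9044
  stratum Large: (4500/11200)²·(1 − 932/4500)·67.11²/932 = 0.618529
V̂(ȳ_st) = 84.1411
SE(ȳ_st) = √84.1411 = 9.17285

SE(ȳ_st) ≈ 9.17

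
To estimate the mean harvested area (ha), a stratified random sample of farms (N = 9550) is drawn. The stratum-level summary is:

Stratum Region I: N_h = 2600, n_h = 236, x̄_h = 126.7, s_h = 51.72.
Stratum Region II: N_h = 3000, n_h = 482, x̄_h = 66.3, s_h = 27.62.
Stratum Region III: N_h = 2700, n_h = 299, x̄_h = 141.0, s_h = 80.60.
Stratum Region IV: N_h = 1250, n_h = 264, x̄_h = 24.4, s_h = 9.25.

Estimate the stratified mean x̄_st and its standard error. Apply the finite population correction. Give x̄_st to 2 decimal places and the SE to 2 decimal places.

x̄_st = Σ W_h x̄_h = (2600·126.7 + 3000·66.3 + 2700·141.0 + 1250·24.4)/9550 = 98.37906
V̂(x̄_st) = Σ W_h² (1 − n_h/N_h) s_h²/n_h, with W_h = N_h/N and N = 9550:
  stratum Region I: (2600/9550)²·(1 − 236/2600)·51.72²/236 = 0.763869
  stratum Region II: (3000/9550)²·(1 − 482/3000)·27.62²/482 = 0.13109
  stratum Region III: (2700/9550)²·(1 − 299/2700)·80.60²/299 = 1.54436
  stratum Region IV: (1250/9550)²·(1 − 264/1250)·9.25²/264 = 0.00437985
V̂(x̄_st) = 2.4437
SE(x̄_st) = √2.4437 = 1.56323

x̄_st ≈ 98.38, SE ≈ 1.56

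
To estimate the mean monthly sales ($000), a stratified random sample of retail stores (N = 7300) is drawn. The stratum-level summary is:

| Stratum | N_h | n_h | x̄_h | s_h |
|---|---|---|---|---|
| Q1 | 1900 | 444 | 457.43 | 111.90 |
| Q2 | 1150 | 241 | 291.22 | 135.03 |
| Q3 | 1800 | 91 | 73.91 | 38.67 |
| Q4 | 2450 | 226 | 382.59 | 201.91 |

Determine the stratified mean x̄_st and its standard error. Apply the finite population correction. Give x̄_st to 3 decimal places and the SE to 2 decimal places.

x̄_st ≈ 311.562, SE ≈ 4.73

x̄_st = Σ W_h x̄_h = (1900·457.43 + 1150·291.22 + 1800·73.91 + 2450·382.59)/7300 = 311.56212
V̂(x̄_st) = Σ W_h² (1 − n_h/N_h) s_h²/n_h, with W_h = N_h/N and N = 7300:
  stratum Q1: (1900/7300)²·(1 − 444/1900)·111.90²/444 = 1.46402
  stratum Q2: (1150/7300)²·(1 − 241/1150)·135.03²/241 = 1.48409
  stratum Q3: (1800/7300)²·(1 − 91/1800)·38.67²/91 = 0.948584
  stratum Q4: (2450/7300)²·(1 − 226/2450)·201.91²/226 = 18.4443
V̂(x̄_st) = 22.341
SE(x̄_st) = √22.341 = 4.72663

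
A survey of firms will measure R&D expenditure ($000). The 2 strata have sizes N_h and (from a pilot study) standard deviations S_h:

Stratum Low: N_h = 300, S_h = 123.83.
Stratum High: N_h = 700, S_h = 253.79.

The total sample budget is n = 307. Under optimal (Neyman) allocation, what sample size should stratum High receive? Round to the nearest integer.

254

Neyman allocation: n_h = n · N_h S_h / Σ N_i S_i, with n = 307.
  stratum Low: N_h·S_h = 300·123.83 = 37149.00
  stratum High: N_h·S_h = 700·253.79 = 177653.00
Σ N_h S_h = 214802.00
n for stratum High = 307·177653.00/214802.00 = 253.906 → 254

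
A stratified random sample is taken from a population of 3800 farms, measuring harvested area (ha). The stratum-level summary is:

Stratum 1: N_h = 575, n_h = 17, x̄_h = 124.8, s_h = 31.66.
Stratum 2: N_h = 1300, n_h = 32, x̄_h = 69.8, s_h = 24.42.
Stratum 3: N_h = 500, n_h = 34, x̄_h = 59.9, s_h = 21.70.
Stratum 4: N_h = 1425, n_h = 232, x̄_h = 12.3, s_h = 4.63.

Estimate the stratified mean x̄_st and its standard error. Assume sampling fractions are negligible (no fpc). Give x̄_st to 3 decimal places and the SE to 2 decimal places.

x̄_st = Σ W_h x̄_h = (575·124.8 + 1300·69.8 + 500·59.9 + 1425·12.3)/3800 = 55.25724
V̂(x̄_st) = Σ W_h² s_h²/n_h, with W_h = N_h/N and N = 3800:
  stratum 1: (575/3800)²·31.66²/17 = 1.35002
  stratum 2: (1300/3800)²·24.42²/32 = 2.18103
  stratum 3: (500/3800)²·21.70²/34 = 0.23978
  stratum 4: (1425/3800)²·4.63²/232 = 0.0129938
V̂(x̄_st) = 3.78382
SE(x̄_st) = √3.78382 = 1.94521

x̄_st ≈ 55.257, SE ≈ 1.95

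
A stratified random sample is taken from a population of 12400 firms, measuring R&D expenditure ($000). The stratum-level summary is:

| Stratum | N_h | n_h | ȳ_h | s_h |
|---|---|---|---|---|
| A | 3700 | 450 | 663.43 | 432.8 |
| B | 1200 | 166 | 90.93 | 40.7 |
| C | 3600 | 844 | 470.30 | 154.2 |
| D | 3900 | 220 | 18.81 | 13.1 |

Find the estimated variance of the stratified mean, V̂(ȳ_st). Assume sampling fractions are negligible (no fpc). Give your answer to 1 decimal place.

V̂(ȳ_st) ≈ 39.6

V̂(ȳ_st) = Σ W_h² s_h²/n_h, with W_h = N_h/N and N = 12400:
  stratum A: (3700/12400)²·432.8²/450 = 37.0614
  stratum B: (1200/12400)²·40.7²/166 = 0.0934544
  stratum C: (3600/12400)²·154.2²/844 = 2.37459
  stratum D: (3900/12400)²·13.1²/220 = 0.0771624
V̂(ȳ_st) = 39.6066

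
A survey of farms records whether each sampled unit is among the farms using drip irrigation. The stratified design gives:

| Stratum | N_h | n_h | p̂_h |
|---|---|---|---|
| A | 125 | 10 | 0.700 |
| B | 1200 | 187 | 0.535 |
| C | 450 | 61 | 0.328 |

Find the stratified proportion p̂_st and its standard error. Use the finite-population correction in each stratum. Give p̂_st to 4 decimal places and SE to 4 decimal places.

p̂_st ≈ 0.4941, SE ≈ 0.0288

N = 1775; stratum weights W_h = N_h/N.
p̂_st = Σ W_h p̂_h = (125·0.700 + 1200·0.535 + 450·0.328)/1775 = 0.49414
V̂(p̂_st) = Σ W_h² (1 − n_h/N_h) p̂_h(1−p̂_h)/(n_h−1):
  stratum A: (125/1775)²·(1 − 10/125)·0.700·0.300/9 = 0.00010646
  stratum B: (1200/1775)²·(1 − 187/1200)·0.535·0.465/186 = 0.000516045
  stratum C: (450/1775)²·(1 − 61/450)·0.328·0.672/60 = 0.000204107
V̂(p̂_st) = 0.000826612; SE = √V̂ = 0.0287509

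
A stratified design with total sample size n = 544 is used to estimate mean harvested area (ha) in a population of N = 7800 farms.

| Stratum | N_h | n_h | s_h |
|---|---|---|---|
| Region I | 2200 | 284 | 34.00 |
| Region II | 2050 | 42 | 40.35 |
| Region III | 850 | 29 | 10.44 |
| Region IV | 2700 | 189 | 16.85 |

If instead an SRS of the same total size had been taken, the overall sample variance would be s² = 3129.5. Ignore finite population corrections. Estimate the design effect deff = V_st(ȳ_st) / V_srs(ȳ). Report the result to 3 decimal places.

V̂(ȳ_st) = Σ W_h² s_h²/n_h, with W_h = N_h/N and N = 7800:
  stratum Region I: (2200/7800)²·34.00²/284 = 0.323814
  stratum Region II: (2050/7800)²·40.35²/42 = 2.67767
  stratum Region III: (850/7800)²·10.44²/29 = 0.0446325
  stratum Region IV: (2700/7800)²·16.85²/189 = 0.180002
V_st = 3.22611
V_srs = s²/n = 3129.5/544 = 5.75276
deff = V_st / V_srs = 3.22611/5.75276 = 0.5608

deff ≈ 0.561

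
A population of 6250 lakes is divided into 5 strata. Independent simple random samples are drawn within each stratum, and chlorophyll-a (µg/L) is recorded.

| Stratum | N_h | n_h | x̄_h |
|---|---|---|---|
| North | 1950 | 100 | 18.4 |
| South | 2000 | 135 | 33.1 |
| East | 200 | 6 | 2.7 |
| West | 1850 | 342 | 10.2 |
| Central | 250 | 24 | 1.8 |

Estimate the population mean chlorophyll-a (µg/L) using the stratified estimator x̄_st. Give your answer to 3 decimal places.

N = Σ N_h = 6250. Stratum weights W_h = N_h/N.
x̄_st = (1950·18.4 + 2000·33.1 + 200·2.7 + 1850·10.2 + 250·1.8) / 6250 = 19.51040

x̄_st ≈ 19.510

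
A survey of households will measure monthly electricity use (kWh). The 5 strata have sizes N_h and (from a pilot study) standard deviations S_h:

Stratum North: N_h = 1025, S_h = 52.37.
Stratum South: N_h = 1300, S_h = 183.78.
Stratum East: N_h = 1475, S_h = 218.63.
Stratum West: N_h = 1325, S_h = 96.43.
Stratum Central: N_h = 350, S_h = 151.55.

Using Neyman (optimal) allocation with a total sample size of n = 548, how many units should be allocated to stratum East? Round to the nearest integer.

Neyman allocation: n_h = n · N_h S_h / Σ N_i S_i, with n = 548.
  stratum North: N_h·S_h = 1025·52.37 = 53679.25
  stratum South: N_h·S_h = 1300·183.78 = 238914.00
  stratum East: N_h·S_h = 1475·218.63 = 322479.25
  stratum West: N_h·S_h = 1325·96.43 = 127769.75
  stratum Central: N_h·S_h = 350·151.55 = 53042.50
Σ N_h S_h = 795884.75
n for stratum East = 548·322479.25/795884.75 = 222.040 → 222

222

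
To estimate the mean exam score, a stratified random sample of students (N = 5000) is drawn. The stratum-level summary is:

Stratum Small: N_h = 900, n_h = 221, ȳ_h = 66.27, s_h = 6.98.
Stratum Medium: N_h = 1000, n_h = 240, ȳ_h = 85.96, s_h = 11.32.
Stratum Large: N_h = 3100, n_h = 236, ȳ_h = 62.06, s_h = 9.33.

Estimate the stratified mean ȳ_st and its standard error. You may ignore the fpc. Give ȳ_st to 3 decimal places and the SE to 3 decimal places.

ȳ_st = Σ W_h ȳ_h = (900·66.27 + 1000·85.96 + 3100·62.06)/5000 = 67.59780
V̂(ȳ_st) = Σ W_h² s_h²/n_h, with W_h = N_h/N and N = 5000:
  stratum Small: (900/5000)²·6.98²/221 = 0.00714272
  stratum Medium: (1000/5000)²·11.32²/240 = 0.0213571
  stratum Large: (3100/5000)²·9.33²/236 = 0.141786
V̂(ȳ_st) = 0.170286
SE(ȳ_st) = √0.170286 = 0.412658

ȳ_st ≈ 67.598, SE ≈ 0.413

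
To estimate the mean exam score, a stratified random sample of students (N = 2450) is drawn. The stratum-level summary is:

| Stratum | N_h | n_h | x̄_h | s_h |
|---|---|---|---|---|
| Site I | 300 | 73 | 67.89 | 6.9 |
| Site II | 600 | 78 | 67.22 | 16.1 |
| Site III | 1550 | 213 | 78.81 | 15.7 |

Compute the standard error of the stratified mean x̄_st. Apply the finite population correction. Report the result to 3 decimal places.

V̂(x̄_st) = Σ W_h² (1 − n_h/N_h) s_h²/n_h, with W_h = N_h/N and N = 2450:
  stratum Site I: (300/2450)²·(1 − 73/300)·6.9²/73 = 0.00739929
  stratum Site II: (600/2450)²·(1 − 78/600)·16.1²/78 = 0.173399
  stratum Site III: (1550/2450)²·(1 − 213/1550)·15.7²/213 = 0.399531
V̂(x̄_st) = 0.580329
SE(x̄_st) = √0.580329 = 0.761794

SE(x̄_st) ≈ 0.762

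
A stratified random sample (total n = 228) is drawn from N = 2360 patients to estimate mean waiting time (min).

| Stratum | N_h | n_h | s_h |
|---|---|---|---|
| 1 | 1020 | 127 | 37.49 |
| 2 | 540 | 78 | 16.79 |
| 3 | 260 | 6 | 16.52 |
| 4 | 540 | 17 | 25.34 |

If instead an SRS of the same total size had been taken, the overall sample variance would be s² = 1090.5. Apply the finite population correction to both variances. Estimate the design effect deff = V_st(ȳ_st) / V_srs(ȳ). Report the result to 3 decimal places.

deff ≈ 1.024

V̂(ȳ_st) = Σ W_h² (1 − n_h/N_h) s_h²/n_h, with W_h = N_h/N and N = 2360:
  stratum 1: (1020/2360)²·(1 − 127/1020)·37.49²/127 = 1.8099
  stratum 2: (540/2360)²·(1 − 78/540)·16.79²/78 = 0.161889
  stratum 3: (260/2360)²·(1 − 6/260)·16.52²/6 = 0.539327
  stratum 4: (540/2360)²·(1 − 17/540)·25.34²/17 = 1.9153
V_st = 4.42641
V_srs = (1 − 228/2360)·1090.5/228 = 4.32082
deff = V_st / V_srs = 4.42641/4.32082 = 1.0244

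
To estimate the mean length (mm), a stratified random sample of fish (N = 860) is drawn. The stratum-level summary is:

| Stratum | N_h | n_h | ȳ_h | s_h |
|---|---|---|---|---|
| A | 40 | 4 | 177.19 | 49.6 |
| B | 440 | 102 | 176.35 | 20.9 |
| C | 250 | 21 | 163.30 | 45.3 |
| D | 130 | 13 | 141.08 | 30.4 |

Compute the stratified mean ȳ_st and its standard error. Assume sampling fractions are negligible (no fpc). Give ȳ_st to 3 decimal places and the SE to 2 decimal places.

ȳ_st ≈ 167.264, SE ≈ 3.51

ȳ_st = Σ W_h ȳ_h = (40·177.19 + 440·176.35 + 250·163.30 + 130·141.08)/860 = 167.26395
V̂(ȳ_st) = Σ W_h² s_h²/n_h, with W_h = N_h/N and N = 860:
  stratum A: (40/860)²·49.6²/4 = 1.33054
  stratum B: (440/860)²·20.9²/102 = 1.12099
  stratum C: (250/860)²·45.3²/21 = 8.25772
  stratum D: (130/860)²·30.4²/13 = 1.6244
V̂(ȳ_st) = 12.3336
SE(ȳ_st) = √12.3336 = 3.51193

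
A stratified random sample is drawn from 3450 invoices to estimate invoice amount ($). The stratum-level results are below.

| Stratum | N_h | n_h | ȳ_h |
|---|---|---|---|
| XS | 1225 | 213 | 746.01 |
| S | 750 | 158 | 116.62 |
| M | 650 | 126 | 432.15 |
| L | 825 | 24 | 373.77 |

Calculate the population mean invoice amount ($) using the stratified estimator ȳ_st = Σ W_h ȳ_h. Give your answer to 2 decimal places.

ȳ_st ≈ 461.04

N = Σ N_h = 3450. Stratum weights W_h = N_h/N.
ȳ_st = (1225·746.01 + 750·116.62 + 650·432.15 + 825·373.77) / 3450 = 461.0391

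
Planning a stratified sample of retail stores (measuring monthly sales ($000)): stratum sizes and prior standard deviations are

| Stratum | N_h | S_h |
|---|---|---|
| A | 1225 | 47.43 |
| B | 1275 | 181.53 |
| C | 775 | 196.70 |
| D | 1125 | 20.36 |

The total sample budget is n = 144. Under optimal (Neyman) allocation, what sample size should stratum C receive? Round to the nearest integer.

Neyman allocation: n_h = n · N_h S_h / Σ N_i S_i, with n = 144.
  stratum A: N_h·S_h = 1225·47.43 = 58101.75
  stratum B: N_h·S_h = 1275·181.53 = 231450.75
  stratum C: N_h·S_h = 775·196.70 = 152442.50
  stratum D: N_h·S_h = 1125·20.36 = 22905.00
Σ N_h S_h = 464900.00
n for stratum C = 144·152442.50/464900.00 = 47.218 → 47

47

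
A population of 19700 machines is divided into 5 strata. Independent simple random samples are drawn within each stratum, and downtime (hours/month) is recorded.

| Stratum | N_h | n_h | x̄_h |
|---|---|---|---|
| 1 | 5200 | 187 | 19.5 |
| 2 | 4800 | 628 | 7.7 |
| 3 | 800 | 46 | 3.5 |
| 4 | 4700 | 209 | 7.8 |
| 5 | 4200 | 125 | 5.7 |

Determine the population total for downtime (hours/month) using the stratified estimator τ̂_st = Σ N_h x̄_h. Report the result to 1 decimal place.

τ̂_st ≈ 201760.0

τ̂_st = Σ N_h x̄_h = 5200·19.5 + 4800·7.7 + 800·3.5 + 4700·7.8 + 4200·5.7 = 201760.0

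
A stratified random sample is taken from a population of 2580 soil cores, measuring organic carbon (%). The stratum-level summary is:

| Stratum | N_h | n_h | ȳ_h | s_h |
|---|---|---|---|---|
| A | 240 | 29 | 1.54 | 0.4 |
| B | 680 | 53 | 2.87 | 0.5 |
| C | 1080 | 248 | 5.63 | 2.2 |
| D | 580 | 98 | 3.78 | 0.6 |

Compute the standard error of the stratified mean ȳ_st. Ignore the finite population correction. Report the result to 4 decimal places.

V̂(ȳ_st) = Σ W_h² s_h²/n_h, with W_h = N_h/N and N = 2580:
  stratum A: (240/2580)²·0.4²/29 = 4.77425e-05
  stratum B: (680/2580)²·0.5²/53 = 0.000327674
  stratum C: (1080/2580)²·2.2²/248 = 0.00341981
  stratum D: (580/2580)²·0.6²/98 = 0.000185649
V̂(ȳ_st) = 0.00398087
SE(ȳ_st) = √0.00398087 = 0.0630942

SE(ȳ_st) ≈ 0.0631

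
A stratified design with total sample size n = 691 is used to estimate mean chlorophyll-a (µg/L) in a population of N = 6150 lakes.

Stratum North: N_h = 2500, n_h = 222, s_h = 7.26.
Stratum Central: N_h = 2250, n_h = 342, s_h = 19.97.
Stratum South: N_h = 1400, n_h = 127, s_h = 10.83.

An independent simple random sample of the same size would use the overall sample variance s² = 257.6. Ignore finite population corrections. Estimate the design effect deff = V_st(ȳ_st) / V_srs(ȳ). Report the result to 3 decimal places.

deff ≈ 0.652

V̂(ȳ_st) = Σ W_h² s_h²/n_h, with W_h = N_h/N and N = 6150:
  stratum North: (2500/6150)²·7.26²/222 = 0.0392329
  stratum Central: (2250/6150)²·19.97²/342 = 0.156079
  stratum South: (1400/6150)²·10.83²/127 = 0.0478585
V_st = 0.24317
V_srs = s²/n = 257.6/691 = 0.372793
deff = V_st / V_srs = 0.24317/0.372793 = 0.6523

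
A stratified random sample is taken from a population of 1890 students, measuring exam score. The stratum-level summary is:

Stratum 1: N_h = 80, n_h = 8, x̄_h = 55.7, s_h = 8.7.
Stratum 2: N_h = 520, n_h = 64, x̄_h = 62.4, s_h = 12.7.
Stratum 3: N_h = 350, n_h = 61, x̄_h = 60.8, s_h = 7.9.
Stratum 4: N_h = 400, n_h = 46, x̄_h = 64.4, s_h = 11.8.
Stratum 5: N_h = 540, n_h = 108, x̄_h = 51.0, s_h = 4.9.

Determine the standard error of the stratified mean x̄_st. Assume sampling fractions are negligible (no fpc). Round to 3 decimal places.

SE(x̄_st) ≈ 0.630

V̂(x̄_st) = Σ W_h² s_h²/n_h, with W_h = N_h/N and N = 1890:
  stratum 1: (80/1890)²·8.7²/8 = 0.0169514
  stratum 2: (520/1890)²·12.7²/64 = 0.19077
  stratum 3: (350/1890)²·7.9²/61 = 0.0350862
  stratum 4: (400/1890)²·11.8²/46 = 0.135582
  stratum 5: (540/1890)²·4.9²/108 = 0.0181481
V̂(x̄_st) = 0.396538
SE(x̄_st) = √0.396538 = 0.629713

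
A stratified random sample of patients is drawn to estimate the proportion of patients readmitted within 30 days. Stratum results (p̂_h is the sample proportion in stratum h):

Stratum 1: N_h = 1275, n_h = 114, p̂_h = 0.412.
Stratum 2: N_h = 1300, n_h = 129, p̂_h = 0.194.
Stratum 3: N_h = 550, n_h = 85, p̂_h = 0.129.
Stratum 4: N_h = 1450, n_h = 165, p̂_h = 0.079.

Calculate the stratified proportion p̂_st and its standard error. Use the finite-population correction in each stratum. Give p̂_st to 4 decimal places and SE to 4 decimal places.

p̂_st ≈ 0.2105, SE ≈ 0.0172

N = 4575; stratum weights W_h = N_h/N.
p̂_st = Σ W_h p̂_h = (1275·0.412 + 1300·0.194 + 550·0.129 + 1450·0.079)/4575 = 0.21049
V̂(p̂_st) = Σ W_h² (1 − n_h/N_h) p̂_h(1−p̂_h)/(n_h−1):
  stratum 1: (1275/4575)²·(1 − 114/1275)·0.412·0.588/113 = 0.00015162
  stratum 2: (1300/4575)²·(1 − 129/1300)·0.194·0.806/128 = 8.88474e-05
  stratum 3: (550/4575)²·(1 − 85/550)·0.129·0.871/84 = 1.63441e-05
  stratum 4: (1450/4575)²·(1 − 165/1450)·0.079·0.921/164 = 3.94941e-05
V̂(p̂_st) = 0.000296306; SE = √V̂ = 0.0172135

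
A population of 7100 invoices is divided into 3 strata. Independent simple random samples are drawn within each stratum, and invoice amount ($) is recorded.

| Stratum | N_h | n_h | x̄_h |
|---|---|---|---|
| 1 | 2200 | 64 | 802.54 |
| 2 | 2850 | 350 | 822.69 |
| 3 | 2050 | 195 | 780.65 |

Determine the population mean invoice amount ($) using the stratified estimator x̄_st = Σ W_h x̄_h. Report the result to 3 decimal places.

x̄_st ≈ 804.308

N = Σ N_h = 7100. Stratum weights W_h = N_h/N.
x̄_st = (2200·802.54 + 2850·822.69 + 2050·780.65) / 7100 = 804.30803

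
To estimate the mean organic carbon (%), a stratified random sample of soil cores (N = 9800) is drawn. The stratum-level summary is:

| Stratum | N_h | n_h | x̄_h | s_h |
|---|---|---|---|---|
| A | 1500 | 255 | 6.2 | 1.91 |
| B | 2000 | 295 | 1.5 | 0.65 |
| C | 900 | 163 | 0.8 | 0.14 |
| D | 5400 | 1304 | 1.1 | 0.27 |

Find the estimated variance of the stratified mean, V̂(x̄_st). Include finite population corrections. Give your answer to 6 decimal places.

V̂(x̄_st) ≈ 0.000343

V̂(x̄_st) = Σ W_h² (1 − n_h/N_h) s_h²/n_h, with W_h = N_h/N and N = 9800:
  stratum A: (1500/9800)²·(1 − 255/1500)·1.91²/255 = 0.000278186
  stratum B: (2000/9800)²·(1 − 295/2000)·0.65²/295 = 5.08519e-05
  stratum C: (900/9800)²·(1 − 163/900)·0.14²/163 = 8.30475e-07
  stratum D: (5400/9800)²·(1 − 1304/5400)·0.27²/1304 = 1.28751e-05
V̂(x̄_st) = 0.000342743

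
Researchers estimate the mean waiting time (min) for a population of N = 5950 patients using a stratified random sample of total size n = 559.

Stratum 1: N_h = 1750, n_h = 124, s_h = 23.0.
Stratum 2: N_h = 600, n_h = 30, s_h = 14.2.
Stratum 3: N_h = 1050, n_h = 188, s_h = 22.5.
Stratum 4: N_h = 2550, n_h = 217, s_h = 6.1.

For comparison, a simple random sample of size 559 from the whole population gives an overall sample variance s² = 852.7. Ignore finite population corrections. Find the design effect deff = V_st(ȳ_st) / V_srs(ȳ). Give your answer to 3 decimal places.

V̂(ȳ_st) = Σ W_h² s_h²/n_h, with W_h = N_h/N and N = 5950:
  stratum 1: (1750/5950)²·23.0²/124 = 0.369042
  stratum 2: (600/5950)²·14.2²/30 = 0.0683477
  stratum 3: (1050/5950)²·22.5²/188 = 0.0838594
  stratum 4: (2550/5950)²·6.1²/217 = 0.0314953
V_st = 0.552745
V_srs = s²/n = 852.7/559 = 1.5254
deff = V_st / V_srs = 0.552745/1.5254 = 0.3624

deff ≈ 0.362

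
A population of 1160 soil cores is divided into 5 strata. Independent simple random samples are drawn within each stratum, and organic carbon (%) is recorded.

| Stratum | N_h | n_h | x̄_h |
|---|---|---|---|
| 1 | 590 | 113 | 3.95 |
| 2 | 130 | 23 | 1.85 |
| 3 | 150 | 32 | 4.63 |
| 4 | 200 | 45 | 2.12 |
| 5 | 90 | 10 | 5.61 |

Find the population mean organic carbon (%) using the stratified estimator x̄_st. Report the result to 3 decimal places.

x̄_st ≈ 3.616

N = Σ N_h = 1160. Stratum weights W_h = N_h/N.
x̄_st = (590·3.95 + 130·1.85 + 150·4.63 + 200·2.12 + 90·5.61) / 1160 = 3.61586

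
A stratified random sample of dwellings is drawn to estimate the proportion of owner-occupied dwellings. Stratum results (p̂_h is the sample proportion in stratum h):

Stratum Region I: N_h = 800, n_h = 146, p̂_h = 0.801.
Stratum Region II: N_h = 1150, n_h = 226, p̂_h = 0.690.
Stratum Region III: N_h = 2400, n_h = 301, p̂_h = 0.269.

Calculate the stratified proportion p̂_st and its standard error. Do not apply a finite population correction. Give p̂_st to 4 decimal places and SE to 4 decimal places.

N = 4350; stratum weights W_h = N_h/N.
p̂_st = Σ W_h p̂_h = (800·0.801 + 1150·0.690 + 2400·0.269)/4350 = 0.47814
V̂(p̂_st) = Σ W_h² p̂_h(1−p̂_h)/(n_h−1):
  stratum Region I: (800/4350)²·0.801·0.199/145 = 3.71808e-05
  stratum Region II: (1150/4350)²·0.690·0.310/225 = 6.64424e-05
  stratum Region III: (2400/4350)²·0.269·0.731/300 = 0.000199523
V̂(p̂_st) = 0.000303146; SE = √V̂ = 0.0174111

p̂_st ≈ 0.4781, SE ≈ 0.0174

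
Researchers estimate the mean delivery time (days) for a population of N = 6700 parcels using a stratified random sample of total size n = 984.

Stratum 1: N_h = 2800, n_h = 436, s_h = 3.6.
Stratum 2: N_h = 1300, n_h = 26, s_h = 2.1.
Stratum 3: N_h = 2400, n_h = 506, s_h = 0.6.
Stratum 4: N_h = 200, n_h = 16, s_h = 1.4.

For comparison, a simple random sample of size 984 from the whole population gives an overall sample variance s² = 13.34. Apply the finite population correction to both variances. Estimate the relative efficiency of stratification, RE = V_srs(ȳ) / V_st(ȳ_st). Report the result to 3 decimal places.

RE ≈ 1.070

V̂(ȳ_st) = Σ W_h² (1 − n_h/N_h) s_h²/n_h, with W_h = N_h/N and N = 6700:
  stratum 1: (2800/6700)²·(1 − 436/2800)·3.6²/436 = 0.00438303
  stratum 2: (1300/6700)²·(1 − 26/1300)·2.1²/26 = 0.0062579
  stratum 3: (2400/6700)²·(1 − 506/2400)·0.6²/506 = 7.20433e-05
  stratum 4: (200/6700)²·(1 − 16/200)·1.4²/16 = 0.000100423
V_st = 0.0108134
V_srs = (1 − 984/6700)·13.34/984 = 0.0115659
Relative efficiency = V_srs / V_st = 0.0115659/0.0108134 = 1.0696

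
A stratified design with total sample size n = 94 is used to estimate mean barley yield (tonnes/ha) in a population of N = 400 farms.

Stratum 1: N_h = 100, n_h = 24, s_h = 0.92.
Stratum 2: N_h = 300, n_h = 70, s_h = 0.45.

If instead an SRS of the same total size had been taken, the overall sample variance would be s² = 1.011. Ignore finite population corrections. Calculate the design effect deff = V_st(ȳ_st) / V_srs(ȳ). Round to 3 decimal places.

deff ≈ 0.356

V̂(ȳ_st) = Σ W_h² s_h²/n_h, with W_h = N_h/N and N = 400:
  stratum 1: (100/400)²·0.92²/24 = 0.00220417
  stratum 2: (300/400)²·0.45²/70 = 0.00162723
V_st = 0.0038314
V_srs = s²/n = 1.011/94 = 0.0107553
deff = V_st / V_srs = 0.0038314/0.0107553 = 0.3562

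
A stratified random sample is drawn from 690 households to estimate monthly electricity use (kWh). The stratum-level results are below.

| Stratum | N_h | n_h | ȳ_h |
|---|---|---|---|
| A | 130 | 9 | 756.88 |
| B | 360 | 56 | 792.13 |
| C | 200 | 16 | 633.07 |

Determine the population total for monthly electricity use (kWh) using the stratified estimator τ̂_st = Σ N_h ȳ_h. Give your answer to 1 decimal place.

τ̂_st = Σ N_h ȳ_h = 130·756.88 + 360·792.13 + 200·633.07 = 510175.2

τ̂_st ≈ 510175.2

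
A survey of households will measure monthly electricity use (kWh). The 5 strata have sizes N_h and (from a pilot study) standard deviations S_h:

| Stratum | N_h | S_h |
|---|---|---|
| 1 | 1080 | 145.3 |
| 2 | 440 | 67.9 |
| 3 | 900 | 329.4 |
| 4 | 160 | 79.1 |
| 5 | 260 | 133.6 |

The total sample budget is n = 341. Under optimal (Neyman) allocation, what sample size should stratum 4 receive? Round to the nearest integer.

8

Neyman allocation: n_h = n · N_h S_h / Σ N_i S_i, with n = 341.
  stratum 1: N_h·S_h = 1080·145.3 = 156924.00
  stratum 2: N_h·S_h = 440·67.9 = 29876.00
  stratum 3: N_h·S_h = 900·329.4 = 296460.00
  stratum 4: N_h·S_h = 160·79.1 = 12656.00
  stratum 5: N_h·S_h = 260·133.6 = 34736.00
Σ N_h S_h = 530652.00
n for stratum 4 = 341·12656.00/530652.00 = 8.133 → 8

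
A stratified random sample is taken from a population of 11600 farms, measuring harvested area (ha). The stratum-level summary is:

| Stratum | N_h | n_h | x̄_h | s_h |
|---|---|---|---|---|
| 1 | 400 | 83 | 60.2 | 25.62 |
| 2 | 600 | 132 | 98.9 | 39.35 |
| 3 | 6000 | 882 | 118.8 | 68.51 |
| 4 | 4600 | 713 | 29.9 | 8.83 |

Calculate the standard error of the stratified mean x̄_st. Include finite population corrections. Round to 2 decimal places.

SE(x̄_st) ≈ 1.12

V̂(x̄_st) = Σ W_h² (1 − n_h/N_h) s_h²/n_h, with W_h = N_h/N and N = 11600:
  stratum 1: (400/11600)²·(1 − 83/400)·25.62²/83 = 0.00745218
  stratum 2: (600/11600)²·(1 − 132/600)·39.35²/132 = 0.0244792
  stratum 3: (6000/11600)²·(1 − 882/6000)·68.51²/882 = 1.21444
  stratum 4: (4600/11600)²·(1 − 713/4600)·8.83²/713 = 0.0145308
V̂(x̄_st) = 1.2609
SE(x̄_st) = √1.2609 = 1.1229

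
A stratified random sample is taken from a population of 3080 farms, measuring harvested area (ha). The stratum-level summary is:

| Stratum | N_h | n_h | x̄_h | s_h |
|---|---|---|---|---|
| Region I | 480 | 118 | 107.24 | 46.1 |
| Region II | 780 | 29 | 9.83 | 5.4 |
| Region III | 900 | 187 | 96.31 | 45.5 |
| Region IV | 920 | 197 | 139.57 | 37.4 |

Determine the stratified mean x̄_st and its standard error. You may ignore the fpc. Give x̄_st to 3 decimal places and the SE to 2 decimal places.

x̄_st ≈ 89.034, SE ≈ 1.44

x̄_st = Σ W_h x̄_h = (480·107.24 + 780·9.83 + 900·96.31 + 920·139.57)/3080 = 89.03442
V̂(x̄_st) = Σ W_h² s_h²/n_h, with W_h = N_h/N and N = 3080:
  stratum Region I: (480/3080)²·46.1²/118 = 0.437422
  stratum Region II: (780/3080)²·5.4²/29 = 0.0644878
  stratum Region III: (900/3080)²·45.5²/187 = 0.945289
  stratum Region IV: (920/3080)²·37.4²/197 = 0.633507
V̂(x̄_st) = 2.08071
SE(x̄_st) = √2.08071 = 1.44247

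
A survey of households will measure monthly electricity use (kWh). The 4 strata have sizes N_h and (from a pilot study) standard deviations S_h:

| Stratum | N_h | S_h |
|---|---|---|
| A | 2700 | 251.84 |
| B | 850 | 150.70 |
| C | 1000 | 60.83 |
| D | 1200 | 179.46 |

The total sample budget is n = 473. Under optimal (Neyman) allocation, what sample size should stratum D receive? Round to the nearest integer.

94

Neyman allocation: n_h = n · N_h S_h / Σ N_i S_i, with n = 473.
  stratum A: N_h·S_h = 2700·251.84 = 679968.00
  stratum B: N_h·S_h = 850·150.70 = 128095.00
  stratum C: N_h·S_h = 1000·60.83 = 60830.00
  stratum D: N_h·S_h = 1200·179.46 = 215352.00
Σ N_h S_h = 1084245.00
n for stratum D = 473·215352.00/1084245.00 = 93.947 → 94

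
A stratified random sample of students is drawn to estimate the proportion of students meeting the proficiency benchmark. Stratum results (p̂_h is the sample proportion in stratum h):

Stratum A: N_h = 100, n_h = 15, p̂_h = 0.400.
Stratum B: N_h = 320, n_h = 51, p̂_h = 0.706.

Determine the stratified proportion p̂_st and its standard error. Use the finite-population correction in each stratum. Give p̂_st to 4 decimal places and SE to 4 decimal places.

p̂_st ≈ 0.6331, SE ≈ 0.0534

N = 420; stratum weights W_h = N_h/N.
p̂_st = Σ W_h p̂_h = (100·0.400 + 320·0.706)/420 = 0.63314
V̂(p̂_st) = Σ W_h² (1 − n_h/N_h) p̂_h(1−p̂_h)/(n_h−1):
  stratum A: (100/420)²·(1 − 15/100)·0.400·0.600/14 = 0.000826045
  stratum B: (320/420)²·(1 − 51/320)·0.706·0.294/50 = 0.00202575
V̂(p̂_st) = 0.00285179; SE = √V̂ = 0.0534022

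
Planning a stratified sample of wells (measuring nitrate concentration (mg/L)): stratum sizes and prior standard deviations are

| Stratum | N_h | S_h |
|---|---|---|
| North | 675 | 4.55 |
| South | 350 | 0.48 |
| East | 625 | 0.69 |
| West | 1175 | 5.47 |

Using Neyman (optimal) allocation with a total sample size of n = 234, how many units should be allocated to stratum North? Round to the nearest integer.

Neyman allocation: n_h = n · N_h S_h / Σ N_i S_i, with n = 234.
  stratum North: N_h·S_h = 675·4.55 = 3071.25
  stratum South: N_h·S_h = 350·0.48 = 168.00
  stratum East: N_h·S_h = 625·0.69 = 431.25
  stratum West: N_h·S_h = 1175·5.47 = 6427.25
Σ N_h S_h = 10097.75
n for stratum North = 234·3071.25/10097.75 = 71.172 → 71

71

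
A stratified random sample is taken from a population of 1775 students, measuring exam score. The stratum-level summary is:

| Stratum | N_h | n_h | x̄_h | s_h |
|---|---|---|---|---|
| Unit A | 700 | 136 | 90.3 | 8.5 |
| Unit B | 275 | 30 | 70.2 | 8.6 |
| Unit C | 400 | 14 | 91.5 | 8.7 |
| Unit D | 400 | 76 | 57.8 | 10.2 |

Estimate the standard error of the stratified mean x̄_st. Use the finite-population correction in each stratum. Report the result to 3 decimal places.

SE(x̄_st) ≈ 0.664

V̂(x̄_st) = Σ W_h² (1 − n_h/N_h) s_h²/n_h, with W_h = N_h/N and N = 1775:
  stratum Unit A: (700/1775)²·(1 − 136/700)·8.5²/136 = 0.0665701
  stratum Unit B: (275/1775)²·(1 − 30/275)·8.6²/30 = 0.0527203
  stratum Unit C: (400/1775)²·(1 − 14/400)·8.7²/14 = 0.264948
  stratum Unit D: (400/1775)²·(1 − 76/400)·10.2²/76 = 0.0563112
V̂(x̄_st) = 0.44055
SE(x̄_st) = √0.44055 = 0.663739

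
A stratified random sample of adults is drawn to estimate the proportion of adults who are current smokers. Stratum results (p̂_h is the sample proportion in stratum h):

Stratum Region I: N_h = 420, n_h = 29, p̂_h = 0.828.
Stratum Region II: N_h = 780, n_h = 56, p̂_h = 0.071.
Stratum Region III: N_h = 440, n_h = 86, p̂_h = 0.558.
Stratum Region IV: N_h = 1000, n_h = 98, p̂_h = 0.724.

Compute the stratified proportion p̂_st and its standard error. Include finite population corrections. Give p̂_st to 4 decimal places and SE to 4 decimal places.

p̂_st ≈ 0.5199, SE ≈ 0.0234

N = 2640; stratum weights W_h = N_h/N.
p̂_st = Σ W_h p̂_h = (420·0.828 + 780·0.071 + 440·0.558 + 1000·0.724)/2640 = 0.51995
V̂(p̂_st) = Σ W_h² (1 − n_h/N_h) p̂_h(1−p̂_h)/(n_h−1):
  stratum Region I: (420/2640)²·(1 − 29/420)·0.828·0.172/28 = 0.000119845
  stratum Region II: (780/2640)²·(1 − 56/780)·0.071·0.929/55 = 9.7171e-05
  stratum Region III: (440/2640)²·(1 − 86/440)·0.558·0.442/85 = 6.48464e-05
  stratum Region IV: (1000/2640)²·(1 − 98/1000)·0.724·0.276/97 = 0.000266609
V̂(p̂_st) = 0.000548471; SE = √V̂ = 0.0234195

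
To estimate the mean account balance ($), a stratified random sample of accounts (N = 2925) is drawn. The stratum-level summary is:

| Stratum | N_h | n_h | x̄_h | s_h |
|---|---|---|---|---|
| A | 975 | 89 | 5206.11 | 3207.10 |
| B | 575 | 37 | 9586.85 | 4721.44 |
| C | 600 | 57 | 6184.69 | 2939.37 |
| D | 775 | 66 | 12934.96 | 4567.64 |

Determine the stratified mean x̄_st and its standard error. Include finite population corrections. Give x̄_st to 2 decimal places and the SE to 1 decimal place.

x̄_st ≈ 8315.83, SE ≈ 244.0

x̄_st = Σ W_h x̄_h = (975·5206.11 + 575·9586.85 + 600·6184.69 + 775·12934.96)/2925 = 8315.83043
V̂(x̄_st) = Σ W_h² (1 − n_h/N_h) s_h²/n_h, with W_h = N_h/N and N = 2925:
  stratum A: (975/2925)²·(1 − 89/975)·3207.10²/89 = 11668.7
  stratum B: (575/2925)²·(1 − 37/575)·4721.44²/37 = 21784.4
  stratum C: (600/2925)²·(1 − 57/600)·2939.37²/57 = 5772.09
  stratum D: (775/2925)²·(1 − 66/775)·4567.64²/66 = 20301.9
V̂(x̄_st) = 59527
SE(x̄_st) = √59527 = 243.982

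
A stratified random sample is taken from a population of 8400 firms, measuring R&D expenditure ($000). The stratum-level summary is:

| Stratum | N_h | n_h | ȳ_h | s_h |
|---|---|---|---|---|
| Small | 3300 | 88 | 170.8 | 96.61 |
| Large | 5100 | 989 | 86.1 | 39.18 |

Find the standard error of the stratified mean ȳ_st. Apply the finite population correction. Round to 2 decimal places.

V̂(ȳ_st) = Σ W_h² (1 − n_h/N_h) s_h²/n_h, with W_h = N_h/N and N = 8400:
  stratum Small: (3300/8400)²·(1 − 88/3300)·96.61²/88 = 15.9328
  stratum Large: (5100/8400)²·(1 − 989/5100)·39.18²/989 = 0.461202
V̂(ȳ_st) = 16.394
SE(ȳ_st) = √16.394 = 4.04895

SE(ȳ_st) ≈ 4.05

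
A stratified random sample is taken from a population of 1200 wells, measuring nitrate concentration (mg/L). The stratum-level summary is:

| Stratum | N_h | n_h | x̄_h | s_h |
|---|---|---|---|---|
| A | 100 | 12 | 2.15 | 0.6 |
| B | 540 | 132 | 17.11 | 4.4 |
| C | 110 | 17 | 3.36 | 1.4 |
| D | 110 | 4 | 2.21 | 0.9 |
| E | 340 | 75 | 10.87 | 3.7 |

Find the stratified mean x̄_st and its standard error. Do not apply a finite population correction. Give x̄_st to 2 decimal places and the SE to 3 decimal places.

x̄_st = Σ W_h x̄_h = (100·2.15 + 540·17.11 + 110·3.36 + 110·2.21 + 340·10.87)/1200 = 11.46908
V̂(x̄_st) = Σ W_h² s_h²/n_h, with W_h = N_h/N and N = 1200:
  stratum A: (100/1200)²·0.6²/12 = 0.000208333
  stratum B: (540/1200)²·4.4²/132 = 0.0297
  stratum C: (110/1200)²·1.4²/17 = 0.000968791
  stratum D: (110/1200)²·0.9²/4 = 0.00170156
  stratum E: (340/1200)²·3.7²/75 = 0.0146534
V̂(x̄_st) = 0.0472321
SE(x̄_st) = √0.0472321 = 0.217329

x̄_st ≈ 11.47, SE ≈ 0.217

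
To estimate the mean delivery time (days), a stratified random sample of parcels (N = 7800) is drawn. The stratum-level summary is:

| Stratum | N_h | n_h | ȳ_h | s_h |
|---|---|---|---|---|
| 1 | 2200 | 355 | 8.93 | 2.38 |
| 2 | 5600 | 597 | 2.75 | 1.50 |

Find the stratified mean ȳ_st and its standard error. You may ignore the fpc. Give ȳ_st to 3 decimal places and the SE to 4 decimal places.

ȳ_st = Σ W_h ȳ_h = (2200·8.93 + 5600·2.75)/7800 = 4.49308
V̂(ȳ_st) = Σ W_h² s_h²/n_h, with W_h = N_h/N and N = 7800:
  stratum 1: (2200/7800)²·2.38²/355 = 0.00126935
  stratum 2: (5600/7800)²·1.50²/597 = 0.00194265
V̂(ȳ_st) = 0.003212
SE(ȳ_st) = √0.003212 = 0.0566745

ȳ_st ≈ 4.493, SE ≈ 0.0567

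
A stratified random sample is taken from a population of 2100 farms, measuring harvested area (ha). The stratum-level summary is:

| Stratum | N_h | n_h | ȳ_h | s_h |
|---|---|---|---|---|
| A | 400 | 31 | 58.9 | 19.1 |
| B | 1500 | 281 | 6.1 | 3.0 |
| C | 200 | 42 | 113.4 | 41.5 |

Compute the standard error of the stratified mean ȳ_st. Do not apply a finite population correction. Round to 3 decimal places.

V̂(ȳ_st) = Σ W_h² s_h²/n_h, with W_h = N_h/N and N = 2100:
  stratum A: (400/2100)²·19.1²/31 = 0.426959
  stratum B: (1500/2100)²·3.0²/281 = 0.0163411
  stratum C: (200/2100)²·41.5²/42 = 0.371936
V̂(ȳ_st) = 0.815236
SE(ȳ_st) = √0.815236 = 0.902904

SE(ȳ_st) ≈ 0.903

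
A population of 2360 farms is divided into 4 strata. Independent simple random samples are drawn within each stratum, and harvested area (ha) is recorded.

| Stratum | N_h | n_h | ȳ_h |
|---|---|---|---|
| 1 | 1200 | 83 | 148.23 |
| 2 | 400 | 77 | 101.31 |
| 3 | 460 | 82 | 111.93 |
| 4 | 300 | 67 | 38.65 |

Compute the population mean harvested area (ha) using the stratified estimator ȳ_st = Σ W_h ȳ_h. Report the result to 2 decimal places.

ȳ_st ≈ 119.27

N = Σ N_h = 2360. Stratum weights W_h = N_h/N.
ȳ_st = (1200·148.23 + 400·101.31 + 460·111.93 + 300·38.65) / 2360 = 119.2724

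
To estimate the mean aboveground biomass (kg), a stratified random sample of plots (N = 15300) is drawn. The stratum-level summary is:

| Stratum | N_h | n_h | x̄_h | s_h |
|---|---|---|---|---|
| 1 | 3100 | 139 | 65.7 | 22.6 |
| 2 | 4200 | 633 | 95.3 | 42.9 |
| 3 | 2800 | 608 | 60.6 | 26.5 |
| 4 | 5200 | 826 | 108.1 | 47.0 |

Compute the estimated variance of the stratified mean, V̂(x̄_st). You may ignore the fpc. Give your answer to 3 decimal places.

V̂(x̄_st) = Σ W_h² s_h²/n_h, with W_h = N_h/N and N = 15300:
  stratum 1: (3100/15300)²·22.6²/139 = 0.150849
  stratum 2: (4200/15300)²·42.9²/633 = 0.219092
  stratum 3: (2800/15300)²·26.5²/608 = 0.0386831
  stratum 4: (5200/15300)²·47.0²/826 = 0.308915
V̂(x̄_st) = 0.71754

V̂(x̄_st) ≈ 0.718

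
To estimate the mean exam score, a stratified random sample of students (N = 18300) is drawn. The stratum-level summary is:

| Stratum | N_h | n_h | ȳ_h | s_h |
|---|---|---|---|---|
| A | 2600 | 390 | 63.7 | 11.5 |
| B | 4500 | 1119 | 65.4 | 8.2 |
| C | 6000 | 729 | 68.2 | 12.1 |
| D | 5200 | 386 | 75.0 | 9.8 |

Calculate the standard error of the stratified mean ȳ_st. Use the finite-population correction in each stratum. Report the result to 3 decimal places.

V̂(ȳ_st) = Σ W_h² (1 − n_h/N_h) s_h²/n_h, with W_h = N_h/N and N = 18300:
  stratum A: (2600/18300)²·(1 − 390/2600)·11.5²/390 = 0.00581828
  stratum B: (4500/18300)²·(1 − 1119/4500)·8.2²/1119 = 0.00272994
  stratum C: (6000/18300)²·(1 − 729/6000)·12.1²/729 = 0.0189664
  stratum D: (5200/18300)²·(1 − 386/5200)·9.8²/386 = 0.0185983
V̂(ȳ_st) = 0.0461129
SE(ȳ_st) = √0.0461129 = 0.214739

SE(ȳ_st) ≈ 0.215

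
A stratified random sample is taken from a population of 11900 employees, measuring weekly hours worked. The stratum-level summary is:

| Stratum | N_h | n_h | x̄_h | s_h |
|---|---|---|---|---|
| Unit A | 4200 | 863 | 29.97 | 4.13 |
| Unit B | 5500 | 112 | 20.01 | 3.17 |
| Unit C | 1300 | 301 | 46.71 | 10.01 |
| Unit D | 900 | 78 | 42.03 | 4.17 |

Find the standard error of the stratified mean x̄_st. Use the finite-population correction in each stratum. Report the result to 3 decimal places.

V̂(x̄_st) = Σ W_h² (1 − n_h/N_h) s_h²/n_h, with W_h = N_h/N and N = 11900:
  stratum Unit A: (4200/11900)²·(1 − 863/4200)·4.13²/863 = 0.00195614
  stratum Unit B: (5500/11900)²·(1 − 112/5500)·3.17²/112 = 0.0187757
  stratum Unit C: (1300/11900)²·(1 − 301/1300)·10.01²/301 = 0.00305293
  stratum Unit D: (900/11900)²·(1 − 78/900)·4.17²/78 = 0.00116466
V̂(x̄_st) = 0.0249495
SE(x̄_st) = √0.0249495 = 0.157954

SE(x̄_st) ≈ 0.158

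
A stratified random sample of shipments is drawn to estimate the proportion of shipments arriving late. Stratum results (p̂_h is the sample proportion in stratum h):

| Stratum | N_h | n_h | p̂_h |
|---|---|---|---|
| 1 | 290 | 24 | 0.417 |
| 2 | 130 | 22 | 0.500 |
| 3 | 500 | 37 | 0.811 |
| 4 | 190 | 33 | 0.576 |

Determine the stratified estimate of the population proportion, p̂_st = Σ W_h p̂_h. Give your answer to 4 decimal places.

p̂_st ≈ 0.6314

N = 1110; stratum weights W_h = N_h/N.
p̂_st = Σ W_h p̂_h = (290·0.417 + 130·0.500 + 500·0.811 + 190·0.576)/1110 = 0.63141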